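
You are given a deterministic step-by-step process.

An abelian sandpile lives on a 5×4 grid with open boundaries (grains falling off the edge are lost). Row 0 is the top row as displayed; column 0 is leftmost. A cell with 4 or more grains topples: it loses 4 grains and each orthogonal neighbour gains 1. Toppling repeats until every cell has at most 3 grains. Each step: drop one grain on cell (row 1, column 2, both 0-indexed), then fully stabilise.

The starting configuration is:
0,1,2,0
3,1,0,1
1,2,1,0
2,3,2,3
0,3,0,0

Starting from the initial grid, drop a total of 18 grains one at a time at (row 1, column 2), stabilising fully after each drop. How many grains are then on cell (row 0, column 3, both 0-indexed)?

step 0: 0,1,2,0
3,1,0,1
1,2,1,0
2,3,2,3
0,3,0,0
step 1: 0,1,2,0
3,1,1,1
1,2,1,0
2,3,2,3
0,3,0,0
step 2: 0,1,2,0
3,1,2,1
1,2,1,0
2,3,2,3
0,3,0,0
step 3: 0,1,2,0
3,1,3,1
1,2,1,0
2,3,2,3
0,3,0,0
step 4: 0,1,3,0
3,2,0,2
1,2,2,0
2,3,2,3
0,3,0,0
step 5: 0,1,3,0
3,2,1,2
1,2,2,0
2,3,2,3
0,3,0,0
step 6: 0,1,3,0
3,2,2,2
1,2,2,0
2,3,2,3
0,3,0,0
step 7: 0,1,3,0
3,2,3,2
1,2,2,0
2,3,2,3
0,3,0,0
step 8: 0,2,0,1
3,3,1,3
1,2,3,0
2,3,2,3
0,3,0,0
step 9: 0,2,0,1
3,3,2,3
1,2,3,0
2,3,2,3
0,3,0,0
step 10: 0,2,0,1
3,3,3,3
1,2,3,0
2,3,2,3
0,3,0,0
step 11: 1,3,1,2
0,2,3,0
3,1,2,3
3,2,1,0
1,0,2,1
step 12: 1,3,2,2
0,3,0,1
3,1,3,3
3,2,1,0
1,0,2,1
step 13: 1,3,2,2
0,3,1,1
3,1,3,3
3,2,1,0
1,0,2,1
step 14: 1,3,2,2
0,3,2,1
3,1,3,3
3,2,1,0
1,0,2,1
step 15: 1,3,2,2
0,3,3,1
3,1,3,3
3,2,1,0
1,0,2,1
step 16: 2,1,0,3
1,1,3,3
3,3,1,0
3,2,2,1
1,0,2,1
step 17: 2,1,2,0
1,2,1,1
3,3,2,1
3,2,2,1
1,0,2,1
step 18: 2,1,2,0
1,2,2,1
3,3,2,1
3,2,2,1
1,0,2,1

0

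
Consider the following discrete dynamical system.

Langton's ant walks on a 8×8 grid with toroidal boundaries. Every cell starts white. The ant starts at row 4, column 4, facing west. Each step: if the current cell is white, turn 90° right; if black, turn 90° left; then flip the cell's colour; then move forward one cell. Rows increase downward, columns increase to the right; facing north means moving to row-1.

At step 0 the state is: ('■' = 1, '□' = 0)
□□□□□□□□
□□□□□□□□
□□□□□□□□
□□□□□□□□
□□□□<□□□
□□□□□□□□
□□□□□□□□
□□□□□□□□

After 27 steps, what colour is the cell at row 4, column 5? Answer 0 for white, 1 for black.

0

k=0  □□□□□□□□
□□□□□□□□
□□□□□□□□
□□□□□□□□
□□□□<□□□
□□□□□□□□
□□□□□□□□
□□□□□□□□
k=1  □□□□□□□□
□□□□□□□□
□□□□□□□□
□□□□^□□□
□□□□■□□□
□□□□□□□□
□□□□□□□□
□□□□□□□□
k=2  □□□□□□□□
□□□□□□□□
□□□□□□□□
□□□□■>□□
□□□□■□□□
□□□□□□□□
□□□□□□□□
□□□□□□□□
k=3  □□□□□□□□
□□□□□□□□
□□□□□□□□
□□□□■■□□
□□□□■v□□
□□□□□□□□
□□□□□□□□
□□□□□□□□
k=4  □□□□□□□□
□□□□□□□□
□□□□□□□□
□□□□■■□□
□□□□<■□□
□□□□□□□□
□□□□□□□□
□□□□□□□□
k=5  □□□□□□□□
□□□□□□□□
□□□□□□□□
□□□□■■□□
□□□□□■□□
□□□□v□□□
□□□□□□□□
□□□□□□□□
k=6  □□□□□□□□
□□□□□□□□
□□□□□□□□
□□□□■■□□
□□□□□■□□
□□□<■□□□
□□□□□□□□
□□□□□□□□
k=7  □□□□□□□□
□□□□□□□□
□□□□□□□□
□□□□■■□□
□□□^□■□□
□□□■■□□□
□□□□□□□□
□□□□□□□□
k=8  □□□□□□□□
□□□□□□□□
□□□□□□□□
□□□□■■□□
□□□■>■□□
□□□■■□□□
□□□□□□□□
□□□□□□□□
k=9  □□□□□□□□
□□□□□□□□
□□□□□□□□
□□□□■■□□
□□□■■■□□
□□□■v□□□
□□□□□□□□
□□□□□□□□
k=10  □□□□□□□□
□□□□□□□□
□□□□□□□□
□□□□■■□□
□□□■■■□□
□□□■□>□□
□□□□□□□□
□□□□□□□□
k=11  □□□□□□□□
□□□□□□□□
□□□□□□□□
□□□□■■□□
□□□■■■□□
□□□■□■□□
□□□□□v□□
□□□□□□□□
k=12  □□□□□□□□
□□□□□□□□
□□□□□□□□
□□□□■■□□
□□□■■■□□
□□□■□■□□
□□□□<■□□
□□□□□□□□
k=13  □□□□□□□□
□□□□□□□□
□□□□□□□□
□□□□■■□□
□□□■■■□□
□□□■^■□□
□□□□■■□□
□□□□□□□□
k=14  □□□□□□□□
□□□□□□□□
□□□□□□□□
□□□□■■□□
□□□■■■□□
□□□■■>□□
□□□□■■□□
□□□□□□□□
k=15  □□□□□□□□
□□□□□□□□
□□□□□□□□
□□□□■■□□
□□□■■^□□
□□□■■□□□
□□□□■■□□
□□□□□□□□
k=16  □□□□□□□□
□□□□□□□□
□□□□□□□□
□□□□■■□□
□□□■<□□□
□□□■■□□□
□□□□■■□□
□□□□□□□□
k=17  □□□□□□□□
□□□□□□□□
□□□□□□□□
□□□□■■□□
□□□■□□□□
□□□■v□□□
□□□□■■□□
□□□□□□□□
k=18  □□□□□□□□
□□□□□□□□
□□□□□□□□
□□□□■■□□
□□□■□□□□
□□□■□>□□
□□□□■■□□
□□□□□□□□
k=19  □□□□□□□□
□□□□□□□□
□□□□□□□□
□□□□■■□□
□□□■□□□□
□□□■□■□□
□□□□■v□□
□□□□□□□□
k=20  □□□□□□□□
□□□□□□□□
□□□□□□□□
□□□□■■□□
□□□■□□□□
□□□■□■□□
□□□□■□>□
□□□□□□□□
k=21  □□□□□□□□
□□□□□□□□
□□□□□□□□
□□□□■■□□
□□□■□□□□
□□□■□■□□
□□□□■□■□
□□□□□□v□
k=22  □□□□□□□□
□□□□□□□□
□□□□□□□□
□□□□■■□□
□□□■□□□□
□□□■□■□□
□□□□■□■□
□□□□□<■□
k=23  □□□□□□□□
□□□□□□□□
□□□□□□□□
□□□□■■□□
□□□■□□□□
□□□■□■□□
□□□□■^■□
□□□□□■■□
k=24  □□□□□□□□
□□□□□□□□
□□□□□□□□
□□□□■■□□
□□□■□□□□
□□□■□■□□
□□□□■■>□
□□□□□■■□
k=25  □□□□□□□□
□□□□□□□□
□□□□□□□□
□□□□■■□□
□□□■□□□□
□□□■□■^□
□□□□■■□□
□□□□□■■□
k=26  □□□□□□□□
□□□□□□□□
□□□□□□□□
□□□□■■□□
□□□■□□□□
□□□■□■■>
□□□□■■□□
□□□□□■■□
k=27  □□□□□□□□
□□□□□□□□
□□□□□□□□
□□□□■■□□
□□□■□□□□
□□□■□■■■
□□□□■■□v
□□□□□■■□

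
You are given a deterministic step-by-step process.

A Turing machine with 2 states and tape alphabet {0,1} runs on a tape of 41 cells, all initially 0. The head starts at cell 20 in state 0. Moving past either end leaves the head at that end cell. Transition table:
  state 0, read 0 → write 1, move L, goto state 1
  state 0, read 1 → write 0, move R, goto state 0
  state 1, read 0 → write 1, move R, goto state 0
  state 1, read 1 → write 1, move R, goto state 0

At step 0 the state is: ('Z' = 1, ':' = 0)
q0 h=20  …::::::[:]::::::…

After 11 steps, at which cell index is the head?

t=0: q0 h=20  …::::::[:]::::::…
t=1: q1 h=19  …::::::[:]Z:::::…
t=2: q0 h=20  …:::::Z[Z]::::::…
t=3: q0 h=21  …::::Z:[:]::::::…
t=4: q1 h=20  …:::::Z[:]Z:::::…
t=5: q0 h=21  …::::ZZ[Z]::::::…
t=6: q0 h=22  …:::ZZ:[:]::::::…
t=7: q1 h=21  …::::ZZ[:]Z:::::…
t=8: q0 h=22  …:::ZZZ[Z]::::::…
t=9: q0 h=23  …::ZZZ:[:]::::::…
t=10: q1 h=22  …:::ZZZ[:]Z:::::…
t=11: q0 h=23  …::ZZZZ[Z]::::::…

23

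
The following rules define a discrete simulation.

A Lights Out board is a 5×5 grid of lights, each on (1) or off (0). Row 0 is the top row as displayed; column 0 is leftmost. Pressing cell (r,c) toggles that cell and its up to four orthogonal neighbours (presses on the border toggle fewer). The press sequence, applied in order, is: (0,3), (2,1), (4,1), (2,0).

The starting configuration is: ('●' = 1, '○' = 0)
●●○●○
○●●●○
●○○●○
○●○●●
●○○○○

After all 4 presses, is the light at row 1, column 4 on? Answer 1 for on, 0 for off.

0

step 0: ●●○●○
○●●●○
●○○●○
○●○●●
●○○○○
step 1: ●●●○●
○●●○○
●○○●○
○●○●●
●○○○○
step 2: ●●●○●
○○●○○
○●●●○
○○○●●
●○○○○
step 3: ●●●○●
○○●○○
○●●●○
○●○●●
○●●○○
step 4: ●●●○●
●○●○○
●○●●○
●●○●●
○●●○○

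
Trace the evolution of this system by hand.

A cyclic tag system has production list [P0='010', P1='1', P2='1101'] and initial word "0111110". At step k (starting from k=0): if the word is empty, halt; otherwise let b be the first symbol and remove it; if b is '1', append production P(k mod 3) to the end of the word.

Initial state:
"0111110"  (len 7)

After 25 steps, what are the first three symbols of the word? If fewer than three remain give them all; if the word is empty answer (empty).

[0] "0111110"  (len 7)
[1] "111110"  (len 6)
[2] "111101"  (len 6)
[3] "111011101"  (len 9)
[4] "11011101010"  (len 11)
[5] "10111010101"  (len 11)
[6] "01110101011101"  (len 14)
[7] "1110101011101"  (len 13)
[8] "1101010111011"  (len 13)
[9] "1010101110111101"  (len 16)
[10] "010101110111101010"  (len 18)
[11] "10101110111101010"  (len 17)
[12] "01011101111010101101"  (len 20)
[13] "1011101111010101101"  (len 19)
[14] "0111011110101011011"  (len 19)
[15] "111011110101011011"  (len 18)
[16] "11011110101011011010"  (len 20)
[17] "10111101010110110101"  (len 20)
[18] "01111010101101101011101"  (len 23)
[19] "1111010101101101011101"  (len 22)
[20] "1110101011011010111011"  (len 22)
[21] "1101010110110101110111101"  (len 25)
[22] "101010110110101110111101010"  (len 27)
[23] "010101101101011101111010101"  (len 27)
[24] "10101101101011101111010101"  (len 26)
[25] "0101101101011101111010101010"  (len 28)

010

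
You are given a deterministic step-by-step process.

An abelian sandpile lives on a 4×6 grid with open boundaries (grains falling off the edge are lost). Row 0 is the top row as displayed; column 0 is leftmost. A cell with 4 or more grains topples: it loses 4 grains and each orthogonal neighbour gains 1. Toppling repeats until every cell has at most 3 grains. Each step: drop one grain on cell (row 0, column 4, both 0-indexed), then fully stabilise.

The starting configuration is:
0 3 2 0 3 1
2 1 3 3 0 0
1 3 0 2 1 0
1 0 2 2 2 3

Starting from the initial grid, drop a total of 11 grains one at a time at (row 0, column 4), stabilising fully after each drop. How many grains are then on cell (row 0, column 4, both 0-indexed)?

0) 0 3 2 0 3 1
2 1 3 3 0 0
1 3 0 2 1 0
1 0 2 2 2 3
1) 0 3 2 1 0 2
2 1 3 3 1 0
1 3 0 2 1 0
1 0 2 2 2 3
2) 0 3 2 1 1 2
2 1 3 3 1 0
1 3 0 2 1 0
1 0 2 2 2 3
3) 0 3 2 1 2 2
2 1 3 3 1 0
1 3 0 2 1 0
1 0 2 2 2 3
4) 0 3 2 1 3 2
2 1 3 3 1 0
1 3 0 2 1 0
1 0 2 2 2 3
5) 0 3 2 2 0 3
2 1 3 3 2 0
1 3 0 2 1 0
1 0 2 2 2 3
6) 0 3 2 2 1 3
2 1 3 3 2 0
1 3 0 2 1 0
1 0 2 2 2 3
7) 0 3 2 2 2 3
2 1 3 3 2 0
1 3 0 2 1 0
1 0 2 2 2 3
8) 0 3 2 2 3 3
2 1 3 3 2 0
1 3 0 2 1 0
1 0 2 2 2 3
9) 0 3 2 3 1 0
2 1 3 3 3 1
1 3 0 2 1 0
1 0 2 2 2 3
10) 0 3 2 3 2 0
2 1 3 3 3 1
1 3 0 2 1 0
1 0 2 2 2 3
11) 0 3 2 3 3 0
2 1 3 3 3 1
1 3 0 2 1 0
1 0 2 2 2 3

3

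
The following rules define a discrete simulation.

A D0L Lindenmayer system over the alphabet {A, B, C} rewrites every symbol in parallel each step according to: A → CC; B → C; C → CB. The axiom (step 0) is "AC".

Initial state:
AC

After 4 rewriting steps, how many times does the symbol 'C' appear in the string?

11

[0] AC
[1] CCCB
[2] CBCBCBC
[3] CBCCBCCBCCB
[4] CBCCBCBCCBCBCCBCBC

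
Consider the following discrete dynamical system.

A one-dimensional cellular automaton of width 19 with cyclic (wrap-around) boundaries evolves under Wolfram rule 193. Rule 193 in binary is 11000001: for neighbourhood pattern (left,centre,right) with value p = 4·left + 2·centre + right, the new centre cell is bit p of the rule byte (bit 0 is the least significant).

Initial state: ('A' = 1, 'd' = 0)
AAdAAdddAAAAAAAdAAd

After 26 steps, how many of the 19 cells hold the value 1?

step 0: AAdAAdddAAAAAAAdAAd
step 1: dAddAdAddAAAAAAddAd
step 2: ddddddddddAAAAAdddd
step 3: AAAAAAAAAddAAAAdAAA
step 4: AAAAAAAAAdddAAAddAA
step 5: AAAAAAAAAdAddAAdddA
step 6: AAAAAAAAAdddddAdAdd
step 7: dAAAAAAAAdAAAdddddd
step 8: ddAAAAAAAddAAdAAAAA
step 9: dddAAAAAAdddAddAAAA
step 10: dAddAAAAAdAdddddAAA
step 11: dddddAAAAdddAAAddAA
step 12: dAAAddAAAdAddAAdddA
step 13: ddAAdddAAdddddAdAdd
step 14: AddAdAddAdAAAdddddA
step 15: AddddddddddAAdAAAdd
step 16: ddAAAAAAAAddAddAAdd
step 17: AddAAAAAAAddddddAdA
step 18: AdddAAAAAAdAAAAdddd
step 19: ddAddAAAAAddAAAdAAd
step 20: AdddddAAAAdddAAddAd
step 21: ddAAAddAAAdAddAdddd
step 22: AddAAdddAAddddddAAA
step 23: AdddAdAddAdAAAAddAA
step 24: AdAdddddddddAAAdddA
step 25: AdddAAAAAAAddAAdAdd
step 26: ddAddAAAAAAdddAdddd

8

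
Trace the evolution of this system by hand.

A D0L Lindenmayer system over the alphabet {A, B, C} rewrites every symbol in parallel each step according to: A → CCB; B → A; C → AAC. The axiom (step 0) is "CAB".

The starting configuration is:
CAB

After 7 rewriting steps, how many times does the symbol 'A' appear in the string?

1097

0) CAB
1) AACCCBA
2) CCBCCBAACAACAACACCB
3) AACAACAAACAACACCBCCBAACCCBCCBAACCCBCCBAACCCBAACAACA
4) CCBCCBAACCCBCCBAACCCBCCBCCBAACCCBCCBAACCCBAACAACAAACAACACC…BCCBAACAACAACAAACAACACCBCCBAACAACAACACCBCCBAACCCBCCBAACCCB  (len 139)
5) AACAACAAACAACACCBCCBAACAACAACAAACAACACCBCCBAACAACAACAAACAA…ACCCBAACAACAAACAACACCBCCBAACAACAACAAACAACACCBCCBAACAACAACA  (len 375)
6) CCBCCBAACCCBCCBAACCCBCCBCCBAACCCBCCBAACCCBAACAACAAACAACACC…ACCCBCCBAACCCBAACAACAAACAACACCBCCBAACCCBCCBAACCCBCCBAACCCB  (len 1019)
7) AACAACAAACAACACCBCCBAACAACAACAAACAACACCBCCBAACAACAACAAACAA…CBAACAACAACAAACAACACCBCCBAACAACAACAAACAACACCBCCBAACAACAACA  (len 2755)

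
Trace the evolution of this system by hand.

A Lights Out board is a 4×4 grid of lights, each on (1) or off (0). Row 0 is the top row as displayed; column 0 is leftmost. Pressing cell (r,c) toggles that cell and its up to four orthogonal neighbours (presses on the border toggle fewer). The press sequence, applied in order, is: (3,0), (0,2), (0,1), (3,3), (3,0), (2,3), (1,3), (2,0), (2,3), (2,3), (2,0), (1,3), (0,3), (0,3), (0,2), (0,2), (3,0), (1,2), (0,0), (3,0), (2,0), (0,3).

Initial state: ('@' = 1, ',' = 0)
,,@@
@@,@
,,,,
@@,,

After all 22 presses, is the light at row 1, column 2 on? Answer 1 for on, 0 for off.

0) ,,@@
@@,@
,,,,
@@,,
1) ,,@@
@@,@
@,,,
,,,,
2) ,@,,
@@@@
@,,,
,,,,
3) @,@,
@,@@
@,,,
,,,,
4) @,@,
@,@@
@,,@
,,@@
5) @,@,
@,@@
,,,@
@@@@
6) @,@,
@,@,
,,@,
@@@,
7) @,@@
@,,@
,,@@
@@@,
8) @,@@
,,,@
@@@@
,@@,
9) @,@@
,,,,
@@,,
,@@@
10) @,@@
,,,@
@@@@
,@@,
11) @,@@
@,,@
,,@@
@@@,
12) @,@,
@,@,
,,@,
@@@,
13) @,,@
@,@@
,,@,
@@@,
14) @,@,
@,@,
,,@,
@@@,
15) @@,@
@,,,
,,@,
@@@,
16) @,@,
@,@,
,,@,
@@@,
17) @,@,
@,@,
@,@,
,,@,
18) @,,,
@@,@
@,,,
,,@,
19) ,@,,
,@,@
@,,,
,,@,
20) ,@,,
,@,@
,,,,
@@@,
21) ,@,,
@@,@
@@,,
,@@,
22) ,@@@
@@,,
@@,,
,@@,

0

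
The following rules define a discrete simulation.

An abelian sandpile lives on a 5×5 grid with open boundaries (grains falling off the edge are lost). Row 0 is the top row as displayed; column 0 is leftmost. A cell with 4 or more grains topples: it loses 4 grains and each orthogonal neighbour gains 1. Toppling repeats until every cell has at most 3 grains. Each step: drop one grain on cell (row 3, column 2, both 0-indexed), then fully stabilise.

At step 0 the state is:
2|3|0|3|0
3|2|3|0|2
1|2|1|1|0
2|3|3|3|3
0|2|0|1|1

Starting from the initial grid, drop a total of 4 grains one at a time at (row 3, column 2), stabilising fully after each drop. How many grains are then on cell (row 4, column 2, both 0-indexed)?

gen 0: 2|3|0|3|0
3|2|3|0|2
1|2|1|1|0
2|3|3|3|3
0|2|0|1|1
gen 1: 2|3|0|3|0
3|2|3|0|2
1|3|2|2|1
3|0|2|1|0
0|3|1|2|2
gen 2: 2|3|0|3|0
3|2|3|0|2
1|3|2|2|1
3|0|3|1|0
0|3|1|2|2
gen 3: 2|3|0|3|0
3|2|3|0|2
1|3|3|2|1
3|1|0|2|0
0|3|2|2|2
gen 4: 2|3|0|3|0
3|2|3|0|2
1|3|3|2|1
3|1|1|2|0
0|3|2|2|2

2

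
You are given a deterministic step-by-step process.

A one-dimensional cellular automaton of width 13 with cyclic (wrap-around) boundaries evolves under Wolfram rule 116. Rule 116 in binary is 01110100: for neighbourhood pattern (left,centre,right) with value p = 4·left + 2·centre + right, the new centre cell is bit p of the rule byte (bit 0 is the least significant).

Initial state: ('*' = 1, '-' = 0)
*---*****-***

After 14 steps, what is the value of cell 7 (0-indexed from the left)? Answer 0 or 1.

t=0: *---*****-***
t=1: **------**---
t=2: -**------**--
t=3: --**------**-
t=4: ---**------**
t=5: *---**------*
t=6: **---**------
t=7: -**---**-----
t=8: --**---**----
t=9: ---**---**---
t=10: ----**---**--
t=11: -----**---**-
t=12: ------**---**
t=13: *------**---*
t=14: **------**---

0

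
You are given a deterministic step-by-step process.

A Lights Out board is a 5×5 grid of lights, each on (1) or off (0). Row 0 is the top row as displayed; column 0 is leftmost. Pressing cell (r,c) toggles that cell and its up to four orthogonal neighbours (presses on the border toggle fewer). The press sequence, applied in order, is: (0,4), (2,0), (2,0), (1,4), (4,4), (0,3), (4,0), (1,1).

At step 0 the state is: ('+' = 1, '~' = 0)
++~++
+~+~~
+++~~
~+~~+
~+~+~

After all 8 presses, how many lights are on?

t=0: ++~++
+~+~~
+++~~
~+~~+
~+~+~
t=1: ++~~~
+~+~+
+++~~
~+~~+
~+~+~
t=2: ++~~~
~~+~+
~~+~~
++~~+
~+~+~
t=3: ++~~~
+~+~+
+++~~
~+~~+
~+~+~
t=4: ++~~+
+~++~
+++~+
~+~~+
~+~+~
t=5: ++~~+
+~++~
+++~+
~+~~~
~+~~+
t=6: ++++~
+~+~~
+++~+
~+~~~
~+~~+
t=7: ++++~
+~+~~
+++~+
++~~~
+~~~+
t=8: +~++~
~+~~~
+~+~+
++~~~
+~~~+

11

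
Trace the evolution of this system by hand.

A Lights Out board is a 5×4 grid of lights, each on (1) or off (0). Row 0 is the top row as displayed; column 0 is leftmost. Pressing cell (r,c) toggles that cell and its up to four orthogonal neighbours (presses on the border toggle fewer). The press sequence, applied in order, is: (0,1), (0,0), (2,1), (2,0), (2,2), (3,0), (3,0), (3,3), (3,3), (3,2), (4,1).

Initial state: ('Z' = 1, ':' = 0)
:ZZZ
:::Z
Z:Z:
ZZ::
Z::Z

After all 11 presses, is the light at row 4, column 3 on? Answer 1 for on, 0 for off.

1

[0] :ZZZ
:::Z
Z:Z:
ZZ::
Z::Z
[1] Z::Z
:Z:Z
Z:Z:
ZZ::
Z::Z
[2] :Z:Z
ZZ:Z
Z:Z:
ZZ::
Z::Z
[3] :Z:Z
Z::Z
:Z::
Z:::
Z::Z
[4] :Z:Z
:::Z
Z:::
::::
Z::Z
[5] :Z:Z
::ZZ
ZZZZ
::Z:
Z::Z
[6] :Z:Z
::ZZ
:ZZZ
ZZZ:
:::Z
[7] :Z:Z
::ZZ
ZZZZ
::Z:
Z::Z
[8] :Z:Z
::ZZ
ZZZ:
:::Z
Z:::
[9] :Z:Z
::ZZ
ZZZZ
::Z:
Z::Z
[10] :Z:Z
::ZZ
ZZ:Z
:Z:Z
Z:ZZ
[11] :Z:Z
::ZZ
ZZ:Z
:::Z
:Z:Z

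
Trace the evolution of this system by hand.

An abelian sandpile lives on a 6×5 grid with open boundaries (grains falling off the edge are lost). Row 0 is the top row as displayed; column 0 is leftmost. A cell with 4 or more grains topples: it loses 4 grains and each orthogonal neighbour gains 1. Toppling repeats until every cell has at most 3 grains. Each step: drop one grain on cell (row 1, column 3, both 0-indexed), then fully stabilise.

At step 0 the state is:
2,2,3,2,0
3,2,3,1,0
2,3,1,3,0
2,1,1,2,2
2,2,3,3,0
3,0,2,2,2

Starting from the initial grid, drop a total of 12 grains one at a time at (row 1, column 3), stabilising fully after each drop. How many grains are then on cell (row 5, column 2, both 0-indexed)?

step 0: 2,2,3,2,0
3,2,3,1,0
2,3,1,3,0
2,1,1,2,2
2,2,3,3,0
3,0,2,2,2
step 1: 2,2,3,2,0
3,2,3,2,0
2,3,1,3,0
2,1,1,2,2
2,2,3,3,0
3,0,2,2,2
step 2: 2,2,3,2,0
3,2,3,3,0
2,3,1,3,0
2,1,1,2,2
2,2,3,3,0
3,0,2,2,2
step 3: 2,3,1,0,1
3,3,1,3,1
2,3,3,0,1
2,1,1,3,2
2,2,3,3,0
3,0,2,2,2
step 4: 2,3,1,1,1
3,3,2,0,2
2,3,3,1,1
2,1,1,3,2
2,2,3,3,0
3,0,2,2,2
step 5: 2,3,1,1,1
3,3,2,1,2
2,3,3,1,1
2,1,1,3,2
2,2,3,3,0
3,0,2,2,2
step 6: 2,3,1,1,1
3,3,2,2,2
2,3,3,1,1
2,1,1,3,2
2,2,3,3,0
3,0,2,2,2
step 7: 2,3,1,1,1
3,3,2,3,2
2,3,3,1,1
2,1,1,3,2
2,2,3,3,0
3,0,2,2,2
step 8: 2,3,1,2,1
3,3,3,0,3
2,3,3,2,1
2,1,1,3,2
2,2,3,3,0
3,0,2,2,2
step 9: 2,3,1,2,1
3,3,3,1,3
2,3,3,2,1
2,1,1,3,2
2,2,3,3,0
3,0,2,2,2
step 10: 2,3,1,2,1
3,3,3,2,3
2,3,3,2,1
2,1,1,3,2
2,2,3,3,0
3,0,2,2,2
step 11: 2,3,1,2,1
3,3,3,3,3
2,3,3,2,1
2,1,1,3,2
2,2,3,3,0
3,0,2,2,2
step 12: 0,1,3,3,2
2,3,2,3,0
0,2,3,1,3
3,3,0,2,3
2,3,1,1,1
3,0,3,3,2

3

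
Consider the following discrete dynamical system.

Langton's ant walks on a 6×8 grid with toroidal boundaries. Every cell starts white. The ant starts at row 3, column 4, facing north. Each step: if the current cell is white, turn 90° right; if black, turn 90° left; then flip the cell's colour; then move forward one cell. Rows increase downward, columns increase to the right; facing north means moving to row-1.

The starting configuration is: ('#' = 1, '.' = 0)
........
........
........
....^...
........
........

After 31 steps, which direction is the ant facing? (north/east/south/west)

west

gen 0: ........
........
........
....^...
........
........
gen 1: ........
........
........
....#>..
........
........
gen 2: ........
........
........
....##..
.....v..
........
gen 3: ........
........
........
....##..
....<#..
........
gen 4: ........
........
........
....^#..
....##..
........
gen 5: ........
........
........
...<.#..
....##..
........
gen 6: ........
........
...^....
...#.#..
....##..
........
gen 7: ........
........
...#>...
...#.#..
....##..
........
gen 8: ........
........
...##...
...#v#..
....##..
........
gen 9: ........
........
...##...
...<##..
....##..
........
gen 10: ........
........
...##...
....##..
...v##..
........
gen 11: ........
........
...##...
....##..
..<###..
........
gen 12: ........
........
...##...
..^.##..
..####..
........
gen 13: ........
........
...##...
..#>##..
..####..
........
gen 14: ........
........
...##...
..####..
..#v##..
........
gen 15: ........
........
...##...
..####..
..#.>#..
........
gen 16: ........
........
...##...
..##^#..
..#..#..
........
gen 17: ........
........
...##...
..#<.#..
..#..#..
........
gen 18: ........
........
...##...
..#..#..
..#v.#..
........
gen 19: ........
........
...##...
..#..#..
..<#.#..
........
gen 20: ........
........
...##...
..#..#..
...#.#..
..v.....
gen 21: ........
........
...##...
..#..#..
...#.#..
.<#.....
gen 22: ........
........
...##...
..#..#..
.^.#.#..
.##.....
gen 23: ........
........
...##...
..#..#..
.#>#.#..
.##.....
gen 24: ........
........
...##...
..#..#..
.###.#..
.#v.....
gen 25: ........
........
...##...
..#..#..
.###.#..
.#.>....
gen 26: ...v....
........
...##...
..#..#..
.###.#..
.#.#....
gen 27: ..<#....
........
...##...
..#..#..
.###.#..
.#.#....
gen 28: ..##....
........
...##...
..#..#..
.###.#..
.#^#....
gen 29: ..##....
........
...##...
..#..#..
.###.#..
.##>....
gen 30: ..##....
........
...##...
..#..#..
.##^.#..
.##.....
gen 31: ..##....
........
...##...
..#..#..
.#<..#..
.##.....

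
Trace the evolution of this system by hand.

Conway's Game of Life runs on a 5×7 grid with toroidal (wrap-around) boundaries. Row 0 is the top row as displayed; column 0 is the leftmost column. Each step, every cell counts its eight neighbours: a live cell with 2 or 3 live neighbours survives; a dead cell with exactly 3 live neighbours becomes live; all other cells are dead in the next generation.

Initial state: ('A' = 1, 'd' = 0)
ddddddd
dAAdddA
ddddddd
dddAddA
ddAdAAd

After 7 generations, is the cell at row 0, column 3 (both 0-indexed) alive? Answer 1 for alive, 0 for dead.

1

[0] ddddddd
dAAdddA
ddddddd
dddAddA
ddAdAAd
[1] dAAAdAd
ddddddd
AdAdddd
dddAAAd
dddAAAd
[2] ddAAdAd
dddAddd
dddAAdd
ddAddAA
ddddddA
[3] ddAAAdd
ddddddd
ddAAAAd
dddAAAA
ddAAAdA
[4] ddAdAAd
dddddAd
ddAdddA
ddddddA
ddddddA
[5] ddddAAA
dddAAAA
dddddAA
AddddAA
ddddddA
[6] AddAddd
AddAddd
ddddddd
Adddddd
ddddAdd
[7] dddAAdd
ddddddd
ddddddd
ddddddd
ddddddd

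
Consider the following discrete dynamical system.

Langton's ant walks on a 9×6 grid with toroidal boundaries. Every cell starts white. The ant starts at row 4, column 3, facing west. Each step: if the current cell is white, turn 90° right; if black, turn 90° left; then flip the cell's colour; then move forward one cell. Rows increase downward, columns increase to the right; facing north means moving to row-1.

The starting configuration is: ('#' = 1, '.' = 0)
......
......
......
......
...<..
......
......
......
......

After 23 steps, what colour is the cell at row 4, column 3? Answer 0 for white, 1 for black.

0

[0] ......
......
......
......
...<..
......
......
......
......
[1] ......
......
......
...^..
...#..
......
......
......
......
[2] ......
......
......
...#>.
...#..
......
......
......
......
[3] ......
......
......
...##.
...#v.
......
......
......
......
[4] ......
......
......
...##.
...<#.
......
......
......
......
[5] ......
......
......
...##.
....#.
...v..
......
......
......
[6] ......
......
......
...##.
....#.
..<#..
......
......
......
[7] ......
......
......
...##.
..^.#.
..##..
......
......
......
[8] ......
......
......
...##.
..#>#.
..##..
......
......
......
[9] ......
......
......
...##.
..###.
..#v..
......
......
......
[10] ......
......
......
...##.
..###.
..#.>.
......
......
......
[11] ......
......
......
...##.
..###.
..#.#.
....v.
......
......
[12] ......
......
......
...##.
..###.
..#.#.
...<#.
......
......
[13] ......
......
......
...##.
..###.
..#^#.
...##.
......
......
[14] ......
......
......
...##.
..###.
..##>.
...##.
......
......
[15] ......
......
......
...##.
..##^.
..##..
...##.
......
......
[16] ......
......
......
...##.
..#<..
..##..
...##.
......
......
[17] ......
......
......
...##.
..#...
..#v..
...##.
......
......
[18] ......
......
......
...##.
..#...
..#.>.
...##.
......
......
[19] ......
......
......
...##.
..#...
..#.#.
...#v.
......
......
[20] ......
......
......
...##.
..#...
..#.#.
...#.>
......
......
[21] ......
......
......
...##.
..#...
..#.#.
...#.#
.....v
......
[22] ......
......
......
...##.
..#...
..#.#.
...#.#
....<#
......
[23] ......
......
......
...##.
..#...
..#.#.
...#^#
....##
......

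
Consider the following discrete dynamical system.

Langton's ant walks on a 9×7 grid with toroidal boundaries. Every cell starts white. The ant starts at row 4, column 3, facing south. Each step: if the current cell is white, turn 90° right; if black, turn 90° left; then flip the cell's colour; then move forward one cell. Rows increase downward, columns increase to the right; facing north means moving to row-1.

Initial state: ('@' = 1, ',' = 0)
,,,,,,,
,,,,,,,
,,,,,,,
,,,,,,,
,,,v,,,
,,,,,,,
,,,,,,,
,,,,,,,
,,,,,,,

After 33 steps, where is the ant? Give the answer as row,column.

step 0: ,,,,,,,
,,,,,,,
,,,,,,,
,,,,,,,
,,,v,,,
,,,,,,,
,,,,,,,
,,,,,,,
,,,,,,,
step 1: ,,,,,,,
,,,,,,,
,,,,,,,
,,,,,,,
,,<@,,,
,,,,,,,
,,,,,,,
,,,,,,,
,,,,,,,
step 2: ,,,,,,,
,,,,,,,
,,,,,,,
,,^,,,,
,,@@,,,
,,,,,,,
,,,,,,,
,,,,,,,
,,,,,,,
step 3: ,,,,,,,
,,,,,,,
,,,,,,,
,,@>,,,
,,@@,,,
,,,,,,,
,,,,,,,
,,,,,,,
,,,,,,,
step 4: ,,,,,,,
,,,,,,,
,,,,,,,
,,@@,,,
,,@v,,,
,,,,,,,
,,,,,,,
,,,,,,,
,,,,,,,
step 5: ,,,,,,,
,,,,,,,
,,,,,,,
,,@@,,,
,,@,>,,
,,,,,,,
,,,,,,,
,,,,,,,
,,,,,,,
step 6: ,,,,,,,
,,,,,,,
,,,,,,,
,,@@,,,
,,@,@,,
,,,,v,,
,,,,,,,
,,,,,,,
,,,,,,,
step 7: ,,,,,,,
,,,,,,,
,,,,,,,
,,@@,,,
,,@,@,,
,,,<@,,
,,,,,,,
,,,,,,,
,,,,,,,
step 8: ,,,,,,,
,,,,,,,
,,,,,,,
,,@@,,,
,,@^@,,
,,,@@,,
,,,,,,,
,,,,,,,
,,,,,,,
step 9: ,,,,,,,
,,,,,,,
,,,,,,,
,,@@,,,
,,@@>,,
,,,@@,,
,,,,,,,
,,,,,,,
,,,,,,,
step 10: ,,,,,,,
,,,,,,,
,,,,,,,
,,@@^,,
,,@@,,,
,,,@@,,
,,,,,,,
,,,,,,,
,,,,,,,
step 11: ,,,,,,,
,,,,,,,
,,,,,,,
,,@@@>,
,,@@,,,
,,,@@,,
,,,,,,,
,,,,,,,
,,,,,,,
step 12: ,,,,,,,
,,,,,,,
,,,,,,,
,,@@@@,
,,@@,v,
,,,@@,,
,,,,,,,
,,,,,,,
,,,,,,,
step 13: ,,,,,,,
,,,,,,,
,,,,,,,
,,@@@@,
,,@@<@,
,,,@@,,
,,,,,,,
,,,,,,,
,,,,,,,
step 14: ,,,,,,,
,,,,,,,
,,,,,,,
,,@@^@,
,,@@@@,
,,,@@,,
,,,,,,,
,,,,,,,
,,,,,,,
step 15: ,,,,,,,
,,,,,,,
,,,,,,,
,,@<,@,
,,@@@@,
,,,@@,,
,,,,,,,
,,,,,,,
,,,,,,,
step 16: ,,,,,,,
,,,,,,,
,,,,,,,
,,@,,@,
,,@v@@,
,,,@@,,
,,,,,,,
,,,,,,,
,,,,,,,
step 17: ,,,,,,,
,,,,,,,
,,,,,,,
,,@,,@,
,,@,>@,
,,,@@,,
,,,,,,,
,,,,,,,
,,,,,,,
step 18: ,,,,,,,
,,,,,,,
,,,,,,,
,,@,^@,
,,@,,@,
,,,@@,,
,,,,,,,
,,,,,,,
,,,,,,,
step 19: ,,,,,,,
,,,,,,,
,,,,,,,
,,@,@>,
,,@,,@,
,,,@@,,
,,,,,,,
,,,,,,,
,,,,,,,
step 20: ,,,,,,,
,,,,,,,
,,,,,^,
,,@,@,,
,,@,,@,
,,,@@,,
,,,,,,,
,,,,,,,
,,,,,,,
step 21: ,,,,,,,
,,,,,,,
,,,,,@>
,,@,@,,
,,@,,@,
,,,@@,,
,,,,,,,
,,,,,,,
,,,,,,,
step 22: ,,,,,,,
,,,,,,,
,,,,,@@
,,@,@,v
,,@,,@,
,,,@@,,
,,,,,,,
,,,,,,,
,,,,,,,
step 23: ,,,,,,,
,,,,,,,
,,,,,@@
,,@,@<@
,,@,,@,
,,,@@,,
,,,,,,,
,,,,,,,
,,,,,,,
step 24: ,,,,,,,
,,,,,,,
,,,,,^@
,,@,@@@
,,@,,@,
,,,@@,,
,,,,,,,
,,,,,,,
,,,,,,,
step 25: ,,,,,,,
,,,,,,,
,,,,<,@
,,@,@@@
,,@,,@,
,,,@@,,
,,,,,,,
,,,,,,,
,,,,,,,
step 26: ,,,,,,,
,,,,^,,
,,,,@,@
,,@,@@@
,,@,,@,
,,,@@,,
,,,,,,,
,,,,,,,
,,,,,,,
step 27: ,,,,,,,
,,,,@>,
,,,,@,@
,,@,@@@
,,@,,@,
,,,@@,,
,,,,,,,
,,,,,,,
,,,,,,,
step 28: ,,,,,,,
,,,,@@,
,,,,@v@
,,@,@@@
,,@,,@,
,,,@@,,
,,,,,,,
,,,,,,,
,,,,,,,
step 29: ,,,,,,,
,,,,@@,
,,,,<@@
,,@,@@@
,,@,,@,
,,,@@,,
,,,,,,,
,,,,,,,
,,,,,,,
step 30: ,,,,,,,
,,,,@@,
,,,,,@@
,,@,v@@
,,@,,@,
,,,@@,,
,,,,,,,
,,,,,,,
,,,,,,,
step 31: ,,,,,,,
,,,,@@,
,,,,,@@
,,@,,>@
,,@,,@,
,,,@@,,
,,,,,,,
,,,,,,,
,,,,,,,
step 32: ,,,,,,,
,,,,@@,
,,,,,^@
,,@,,,@
,,@,,@,
,,,@@,,
,,,,,,,
,,,,,,,
,,,,,,,
step 33: ,,,,,,,
,,,,@@,
,,,,<,@
,,@,,,@
,,@,,@,
,,,@@,,
,,,,,,,
,,,,,,,
,,,,,,,

2,4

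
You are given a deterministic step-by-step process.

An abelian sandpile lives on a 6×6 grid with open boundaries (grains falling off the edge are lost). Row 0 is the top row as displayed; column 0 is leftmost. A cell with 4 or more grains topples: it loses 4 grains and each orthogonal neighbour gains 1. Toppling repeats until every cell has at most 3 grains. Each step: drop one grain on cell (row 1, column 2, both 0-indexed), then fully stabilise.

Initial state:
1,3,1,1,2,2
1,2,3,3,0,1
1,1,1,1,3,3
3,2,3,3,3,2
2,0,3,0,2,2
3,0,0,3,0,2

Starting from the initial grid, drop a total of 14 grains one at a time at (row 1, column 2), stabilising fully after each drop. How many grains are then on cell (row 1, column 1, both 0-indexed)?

2

gen 0: 1,3,1,1,2,2
1,2,3,3,0,1
1,1,1,1,3,3
3,2,3,3,3,2
2,0,3,0,2,2
3,0,0,3,0,2
gen 1: 1,3,2,2,2,2
1,3,1,0,1,1
1,1,2,2,3,3
3,2,3,3,3,2
2,0,3,0,2,2
3,0,0,3,0,2
gen 2: 1,3,2,2,2,2
1,3,2,0,1,1
1,1,2,2,3,3
3,2,3,3,3,2
2,0,3,0,2,2
3,0,0,3,0,2
gen 3: 1,3,2,2,2,2
1,3,3,0,1,1
1,1,2,2,3,3
3,2,3,3,3,2
2,0,3,0,2,2
3,0,0,3,0,2
gen 4: 2,1,0,3,2,2
2,1,2,1,1,1
1,2,3,2,3,3
3,2,3,3,3,2
2,0,3,0,2,2
3,0,0,3,0,2
gen 5: 2,1,0,3,2,2
2,1,3,1,1,1
1,2,3,2,3,3
3,2,3,3,3,2
2,0,3,0,2,2
3,0,0,3,0,2
gen 6: 2,1,1,3,2,2
2,2,1,3,2,2
1,3,2,1,2,1
3,3,2,2,2,0
2,1,0,2,3,3
3,0,1,3,0,2
gen 7: 2,1,1,3,2,2
2,2,2,3,2,2
1,3,2,1,2,1
3,3,2,2,2,0
2,1,0,2,3,3
3,0,1,3,0,2
gen 8: 2,1,1,3,2,2
2,2,3,3,2,2
1,3,2,1,2,1
3,3,2,2,2,0
2,1,0,2,3,3
3,0,1,3,0,2
gen 9: 2,1,3,0,3,2
2,3,1,1,3,2
1,3,3,2,2,1
3,3,2,2,2,0
2,1,0,2,3,3
3,0,1,3,0,2
gen 10: 2,1,3,0,3,2
2,3,2,1,3,2
1,3,3,2,2,1
3,3,2,2,2,0
2,1,0,2,3,3
3,0,1,3,0,2
gen 11: 2,1,3,0,3,2
2,3,3,1,3,2
1,3,3,2,2,1
3,3,2,2,2,0
2,1,0,2,3,3
3,0,1,3,0,2
gen 12: 2,3,0,1,3,2
3,1,3,2,3,2
3,2,2,3,2,1
0,2,0,3,2,0
3,2,1,2,3,3
3,0,1,3,0,2
gen 13: 2,3,1,1,3,2
3,2,0,3,3,2
3,2,3,3,2,1
0,2,0,3,2,0
3,2,1,2,3,3
3,0,1,3,0,2
gen 14: 2,3,1,1,3,2
3,2,1,3,3,2
3,2,3,3,2,1
0,2,0,3,2,0
3,2,1,2,3,3
3,0,1,3,0,2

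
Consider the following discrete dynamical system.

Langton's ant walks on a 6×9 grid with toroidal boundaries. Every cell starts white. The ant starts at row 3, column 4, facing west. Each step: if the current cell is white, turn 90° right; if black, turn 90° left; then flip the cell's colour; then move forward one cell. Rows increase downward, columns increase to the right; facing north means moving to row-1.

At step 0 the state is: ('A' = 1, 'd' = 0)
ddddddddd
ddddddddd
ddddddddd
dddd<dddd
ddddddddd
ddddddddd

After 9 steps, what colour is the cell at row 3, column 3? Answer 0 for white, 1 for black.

1

0) ddddddddd
ddddddddd
ddddddddd
dddd<dddd
ddddddddd
ddddddddd
1) ddddddddd
ddddddddd
dddd^dddd
ddddAdddd
ddddddddd
ddddddddd
2) ddddddddd
ddddddddd
ddddA>ddd
ddddAdddd
ddddddddd
ddddddddd
3) ddddddddd
ddddddddd
ddddAAddd
ddddAvddd
ddddddddd
ddddddddd
4) ddddddddd
ddddddddd
ddddAAddd
dddd<Addd
ddddddddd
ddddddddd
5) ddddddddd
ddddddddd
ddddAAddd
dddddAddd
ddddvdddd
ddddddddd
6) ddddddddd
ddddddddd
ddddAAddd
dddddAddd
ddd<Adddd
ddddddddd
7) ddddddddd
ddddddddd
ddddAAddd
ddd^dAddd
dddAAdddd
ddddddddd
8) ddddddddd
ddddddddd
ddddAAddd
dddA>Addd
dddAAdddd
ddddddddd
9) ddddddddd
ddddddddd
ddddAAddd
dddAAAddd
dddAvdddd
ddddddddd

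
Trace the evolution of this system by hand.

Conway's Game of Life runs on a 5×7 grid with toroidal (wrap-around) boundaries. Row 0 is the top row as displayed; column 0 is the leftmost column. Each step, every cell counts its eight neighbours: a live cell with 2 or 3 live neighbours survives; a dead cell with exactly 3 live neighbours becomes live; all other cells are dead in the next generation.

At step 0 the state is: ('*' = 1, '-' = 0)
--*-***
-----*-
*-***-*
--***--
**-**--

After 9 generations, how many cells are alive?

step 0: --*-***
-----*-
*-***-*
--***--
**-**--
step 1: ***---*
***----
-**---*
------*
**----*
step 2: -------
---*---
--*---*
--*--**
--*--*-
step 3: -------
-------
--**-**
-***-**
-----**
step 4: -------
-------
**-*-**
-*-*---
*-*-***
step 5: -----**
*-----*
**--*-*
---*---
*******
step 6: --**---
-*-----
-*---**
-------
****---
step 7: *--*---
**-----
*------
------*
-*-*---
step 8: *------
**----*
**----*
*------
*-*----
step 9: -------
-------
-------
-------
*-----*

2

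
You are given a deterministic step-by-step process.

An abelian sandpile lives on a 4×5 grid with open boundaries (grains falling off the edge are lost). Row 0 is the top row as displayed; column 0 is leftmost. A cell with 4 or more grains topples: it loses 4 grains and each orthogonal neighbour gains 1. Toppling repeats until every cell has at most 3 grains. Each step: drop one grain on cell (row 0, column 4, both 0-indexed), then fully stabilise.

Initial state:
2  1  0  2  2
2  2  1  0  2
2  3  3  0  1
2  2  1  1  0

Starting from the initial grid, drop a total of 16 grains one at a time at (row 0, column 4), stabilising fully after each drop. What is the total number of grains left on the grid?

33

gen 0: 2  1  0  2  2
2  2  1  0  2
2  3  3  0  1
2  2  1  1  0
gen 1: 2  1  0  2  3
2  2  1  0  2
2  3  3  0  1
2  2  1  1  0
gen 2: 2  1  0  3  0
2  2  1  0  3
2  3  3  0  1
2  2  1  1  0
gen 3: 2  1  0  3  1
2  2  1  0  3
2  3  3  0  1
2  2  1  1  0
gen 4: 2  1  0  3  2
2  2  1  0  3
2  3  3  0  1
2  2  1  1  0
gen 5: 2  1  0  3  3
2  2  1  0  3
2  3  3  0  1
2  2  1  1  0
gen 6: 2  1  1  0  2
2  2  1  2  0
2  3  3  0  2
2  2  1  1  0
gen 7: 2  1  1  0  3
2  2  1  2  0
2  3  3  0  2
2  2  1  1  0
gen 8: 2  1  1  1  0
2  2  1  2  1
2  3  3  0  2
2  2  1  1  0
gen 9: 2  1  1  1  1
2  2  1  2  1
2  3  3  0  2
2  2  1  1  0
gen 10: 2  1  1  1  2
2  2  1  2  1
2  3  3  0  2
2  2  1  1  0
gen 11: 2  1  1  1  3
2  2  1  2  1
2  3  3  0  2
2  2  1  1  0
gen 12: 2  1  1  2  0
2  2  1  2  2
2  3  3  0  2
2  2  1  1  0
gen 13: 2  1  1  2  1
2  2  1  2  2
2  3  3  0  2
2  2  1  1  0
gen 14: 2  1  1  2  2
2  2  1  2  2
2  3  3  0  2
2  2  1  1  0
gen 15: 2  1  1  2  3
2  2  1  2  2
2  3  3  0  2
2  2  1  1  0
gen 16: 2  1  1  3  0
2  2  1  2  3
2  3  3  0  2
2  2  1  1  0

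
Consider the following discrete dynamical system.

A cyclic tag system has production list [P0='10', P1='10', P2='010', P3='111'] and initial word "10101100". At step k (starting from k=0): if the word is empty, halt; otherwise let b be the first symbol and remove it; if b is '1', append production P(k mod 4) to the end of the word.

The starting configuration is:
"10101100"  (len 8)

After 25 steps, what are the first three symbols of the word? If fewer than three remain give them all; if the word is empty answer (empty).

0) "10101100"  (len 8)
1) "010110010"  (len 9)
2) "10110010"  (len 8)
3) "0110010010"  (len 10)
4) "110010010"  (len 9)
5) "1001001010"  (len 10)
6) "00100101010"  (len 11)
7) "0100101010"  (len 10)
8) "100101010"  (len 9)
9) "0010101010"  (len 10)
10) "010101010"  (len 9)
11) "10101010"  (len 8)
12) "0101010111"  (len 10)
13) "101010111"  (len 9)
14) "0101011110"  (len 10)
15) "101011110"  (len 9)
16) "01011110111"  (len 11)
17) "1011110111"  (len 10)
18) "01111011110"  (len 11)
19) "1111011110"  (len 10)
20) "111011110111"  (len 12)
21) "1101111011110"  (len 13)
22) "10111101111010"  (len 14)
23) "0111101111010010"  (len 16)
24) "111101111010010"  (len 15)
25) "1110111101001010"  (len 16)

111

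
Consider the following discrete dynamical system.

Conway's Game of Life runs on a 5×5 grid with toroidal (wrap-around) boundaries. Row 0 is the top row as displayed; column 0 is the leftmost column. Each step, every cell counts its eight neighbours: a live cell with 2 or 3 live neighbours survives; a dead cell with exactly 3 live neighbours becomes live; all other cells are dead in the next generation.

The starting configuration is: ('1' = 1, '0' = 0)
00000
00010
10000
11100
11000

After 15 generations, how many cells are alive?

gen 0: 00000
00010
10000
11100
11000
gen 1: 00000
00000
10101
00101
10100
gen 2: 00000
00000
11001
00101
01010
gen 3: 00000
10000
11011
00101
00110
gen 4: 00000
11000
01110
00000
00110
gen 5: 01100
11000
11100
01000
00000
gen 6: 11100
00000
00100
11100
01100
gen 7: 10100
00100
00100
10010
00010
gen 8: 01110
00110
01110
00111
01110
gen 9: 00001
00001
01000
10001
10000
gen 10: 10001
10000
00001
11001
10000
gen 11: 11001
10000
01001
01001
00000
gen 12: 11001
00000
01001
00000
01001
gen 13: 01001
01001
00000
00000
01001
gen 14: 01111
00000
00000
00000
00000
gen 15: 00110
00110
00000
00000
00110

6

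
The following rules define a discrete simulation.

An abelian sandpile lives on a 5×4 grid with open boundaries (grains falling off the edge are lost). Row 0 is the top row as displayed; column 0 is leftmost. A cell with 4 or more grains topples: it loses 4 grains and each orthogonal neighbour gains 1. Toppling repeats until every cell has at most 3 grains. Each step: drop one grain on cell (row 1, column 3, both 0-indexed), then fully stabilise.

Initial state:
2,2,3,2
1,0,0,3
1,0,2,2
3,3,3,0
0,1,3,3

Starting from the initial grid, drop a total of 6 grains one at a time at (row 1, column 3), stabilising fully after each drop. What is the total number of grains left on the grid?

34

step 0: 2,2,3,2
1,0,0,3
1,0,2,2
3,3,3,0
0,1,3,3
step 1: 2,2,3,3
1,0,1,0
1,0,2,3
3,3,3,0
0,1,3,3
step 2: 2,2,3,3
1,0,1,1
1,0,2,3
3,3,3,0
0,1,3,3
step 3: 2,2,3,3
1,0,1,2
1,0,2,3
3,3,3,0
0,1,3,3
step 4: 2,2,3,3
1,0,1,3
1,0,2,3
3,3,3,0
0,1,3,3
step 5: 2,3,0,1
1,0,3,2
1,0,3,0
3,3,3,1
0,1,3,3
step 6: 2,3,0,1
1,0,3,3
1,0,3,0
3,3,3,1
0,1,3,3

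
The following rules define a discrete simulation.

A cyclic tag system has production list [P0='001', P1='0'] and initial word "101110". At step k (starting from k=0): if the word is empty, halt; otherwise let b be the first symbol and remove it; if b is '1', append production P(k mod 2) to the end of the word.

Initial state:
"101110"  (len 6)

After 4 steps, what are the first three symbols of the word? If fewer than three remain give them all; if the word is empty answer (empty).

100

t=0: "101110"  (len 6)
t=1: "01110001"  (len 8)
t=2: "1110001"  (len 7)
t=3: "110001001"  (len 9)
t=4: "100010010"  (len 9)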